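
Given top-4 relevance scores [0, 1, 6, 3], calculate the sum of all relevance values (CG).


Cumulative Gain = sum of relevance scores
Position 1: rel=0, running sum=0
Position 2: rel=1, running sum=1
Position 3: rel=6, running sum=7
Position 4: rel=3, running sum=10
CG = 10

10


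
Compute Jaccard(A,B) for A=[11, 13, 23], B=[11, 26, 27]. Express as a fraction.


A intersect B = [11]
|A intersect B| = 1
A union B = [11, 13, 23, 26, 27]
|A union B| = 5
Jaccard = 1/5 = 1/5

1/5


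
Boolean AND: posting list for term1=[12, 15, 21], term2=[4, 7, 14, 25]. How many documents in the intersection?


Boolean AND: find intersection of posting lists
term1 docs: [12, 15, 21]
term2 docs: [4, 7, 14, 25]
Intersection: []
|intersection| = 0

0


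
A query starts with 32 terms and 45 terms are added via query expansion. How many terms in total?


Original terms: 32
Expansion terms: 45
Total = 32 + 45 = 77

77


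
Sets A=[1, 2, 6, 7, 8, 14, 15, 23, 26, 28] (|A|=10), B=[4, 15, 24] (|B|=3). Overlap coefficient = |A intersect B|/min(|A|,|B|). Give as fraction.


A intersect B = [15]
|A intersect B| = 1
min(|A|, |B|) = min(10, 3) = 3
Overlap = 1 / 3 = 1/3

1/3


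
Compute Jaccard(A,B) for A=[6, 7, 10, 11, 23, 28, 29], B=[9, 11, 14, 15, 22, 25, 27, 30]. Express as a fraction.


A intersect B = [11]
|A intersect B| = 1
A union B = [6, 7, 9, 10, 11, 14, 15, 22, 23, 25, 27, 28, 29, 30]
|A union B| = 14
Jaccard = 1/14 = 1/14

1/14


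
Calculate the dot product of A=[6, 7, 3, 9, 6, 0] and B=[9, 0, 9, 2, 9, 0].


Dot product = sum of element-wise products
A[0]*B[0] = 6*9 = 54
A[1]*B[1] = 7*0 = 0
A[2]*B[2] = 3*9 = 27
A[3]*B[3] = 9*2 = 18
A[4]*B[4] = 6*9 = 54
A[5]*B[5] = 0*0 = 0
Sum = 54 + 0 + 27 + 18 + 54 + 0 = 153

153


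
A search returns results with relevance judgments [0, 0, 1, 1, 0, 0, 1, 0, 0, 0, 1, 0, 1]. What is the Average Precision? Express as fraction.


Computing P@k for each relevant position:
Position 1: not relevant
Position 2: not relevant
Position 3: relevant, P@3 = 1/3 = 1/3
Position 4: relevant, P@4 = 2/4 = 1/2
Position 5: not relevant
Position 6: not relevant
Position 7: relevant, P@7 = 3/7 = 3/7
Position 8: not relevant
Position 9: not relevant
Position 10: not relevant
Position 11: relevant, P@11 = 4/11 = 4/11
Position 12: not relevant
Position 13: relevant, P@13 = 5/13 = 5/13
Sum of P@k = 1/3 + 1/2 + 3/7 + 4/11 + 5/13 = 12073/6006
AP = 12073/6006 / 5 = 12073/30030

12073/30030


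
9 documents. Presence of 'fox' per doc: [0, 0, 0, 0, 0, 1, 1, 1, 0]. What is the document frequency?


Checking each document for 'fox':
Doc 1: absent
Doc 2: absent
Doc 3: absent
Doc 4: absent
Doc 5: absent
Doc 6: present
Doc 7: present
Doc 8: present
Doc 9: absent
df = sum of presences = 0 + 0 + 0 + 0 + 0 + 1 + 1 + 1 + 0 = 3

3


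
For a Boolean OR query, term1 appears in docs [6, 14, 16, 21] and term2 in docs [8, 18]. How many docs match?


Boolean OR: find union of posting lists
term1 docs: [6, 14, 16, 21]
term2 docs: [8, 18]
Union: [6, 8, 14, 16, 18, 21]
|union| = 6

6


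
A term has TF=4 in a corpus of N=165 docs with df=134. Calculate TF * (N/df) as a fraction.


TF * (N/df)
= 4 * (165/134)
= 4 * 165/134
= 330/67

330/67


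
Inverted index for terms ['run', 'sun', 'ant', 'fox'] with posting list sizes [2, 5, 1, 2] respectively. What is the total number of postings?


Summing posting list sizes:
'run': 2 postings
'sun': 5 postings
'ant': 1 postings
'fox': 2 postings
Total = 2 + 5 + 1 + 2 = 10

10


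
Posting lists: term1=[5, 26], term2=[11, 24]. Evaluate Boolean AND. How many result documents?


Boolean AND: find intersection of posting lists
term1 docs: [5, 26]
term2 docs: [11, 24]
Intersection: []
|intersection| = 0

0


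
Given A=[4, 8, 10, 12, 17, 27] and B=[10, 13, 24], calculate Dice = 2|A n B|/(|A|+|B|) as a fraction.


A intersect B = [10]
|A intersect B| = 1
|A| = 6, |B| = 3
Dice = 2*1 / (6+3)
= 2 / 9 = 2/9

2/9


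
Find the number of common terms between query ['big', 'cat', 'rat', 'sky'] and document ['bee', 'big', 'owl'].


Query terms: ['big', 'cat', 'rat', 'sky']
Document terms: ['bee', 'big', 'owl']
Common terms: ['big']
Overlap count = 1

1


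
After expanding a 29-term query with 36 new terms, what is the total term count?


Original terms: 29
Expansion terms: 36
Total = 29 + 36 = 65

65


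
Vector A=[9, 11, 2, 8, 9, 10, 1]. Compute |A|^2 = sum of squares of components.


|A|^2 = sum of squared components
A[0]^2 = 9^2 = 81
A[1]^2 = 11^2 = 121
A[2]^2 = 2^2 = 4
A[3]^2 = 8^2 = 64
A[4]^2 = 9^2 = 81
A[5]^2 = 10^2 = 100
A[6]^2 = 1^2 = 1
Sum = 81 + 121 + 4 + 64 + 81 + 100 + 1 = 452

452


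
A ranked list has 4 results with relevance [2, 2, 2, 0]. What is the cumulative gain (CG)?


Cumulative Gain = sum of relevance scores
Position 1: rel=2, running sum=2
Position 2: rel=2, running sum=4
Position 3: rel=2, running sum=6
Position 4: rel=0, running sum=6
CG = 6

6


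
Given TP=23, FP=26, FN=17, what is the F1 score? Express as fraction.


F1 = 2 * P * R / (P + R)
P = TP/(TP+FP) = 23/49 = 23/49
R = TP/(TP+FN) = 23/40 = 23/40
2 * P * R = 2 * 23/49 * 23/40 = 529/980
P + R = 23/49 + 23/40 = 2047/1960
F1 = 529/980 / 2047/1960 = 46/89

46/89


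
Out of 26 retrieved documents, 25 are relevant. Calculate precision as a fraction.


Precision = relevant_retrieved / total_retrieved
= 25 / 26
= 25 / (25 + 1)
= 25/26

25/26


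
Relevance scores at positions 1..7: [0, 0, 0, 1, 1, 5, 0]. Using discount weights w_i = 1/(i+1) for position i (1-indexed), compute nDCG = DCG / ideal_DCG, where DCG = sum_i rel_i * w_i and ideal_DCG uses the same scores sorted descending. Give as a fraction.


Position discount weights w_i = 1/(i+1) for i=1..7:
Weights = [1/2, 1/3, 1/4, 1/5, 1/6, 1/7, 1/8]
Actual relevance: [0, 0, 0, 1, 1, 5, 0]
DCG = 0/2 + 0/3 + 0/4 + 1/5 + 1/6 + 5/7 + 0/8 = 227/210
Ideal relevance (sorted desc): [5, 1, 1, 0, 0, 0, 0]
Ideal DCG = 5/2 + 1/3 + 1/4 + 0/5 + 0/6 + 0/7 + 0/8 = 37/12
nDCG = DCG / ideal_DCG = 227/210 / 37/12 = 454/1295

454/1295


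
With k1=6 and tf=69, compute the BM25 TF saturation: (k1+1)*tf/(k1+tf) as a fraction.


BM25 TF component = (k1+1)*tf / (k1+tf)
k1 = 6, tf = 69
Numerator = (6+1)*69 = 483
Denominator = 6 + 69 = 75
= 483/75 = 161/25

161/25


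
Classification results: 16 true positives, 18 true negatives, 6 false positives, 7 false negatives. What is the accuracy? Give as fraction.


Accuracy = (TP + TN) / (TP + TN + FP + FN)
TP + TN = 16 + 18 = 34
Total = 16 + 18 + 6 + 7 = 47
Accuracy = 34 / 47 = 34/47

34/47


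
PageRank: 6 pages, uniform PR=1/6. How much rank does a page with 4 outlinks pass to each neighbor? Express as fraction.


Initial PR = 1/6 = 1/6
Outlinks = 4
Contribution per link = PR / outlinks
= 1/6 / 4
= 1/24

1/24


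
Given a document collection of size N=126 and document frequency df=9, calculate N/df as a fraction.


IDF ratio = N / df
= 126 / 9
= 14

14


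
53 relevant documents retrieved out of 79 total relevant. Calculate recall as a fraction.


Recall = retrieved_relevant / total_relevant
= 53 / 79
= 53 / (53 + 26)
= 53/79

53/79


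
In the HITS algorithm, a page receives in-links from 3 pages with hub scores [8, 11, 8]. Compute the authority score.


Authority = sum of hub scores of in-linkers
In-link 1: hub score = 8
In-link 2: hub score = 11
In-link 3: hub score = 8
Authority = 8 + 11 + 8 = 27

27


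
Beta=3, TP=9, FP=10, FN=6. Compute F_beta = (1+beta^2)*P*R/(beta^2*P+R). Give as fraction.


P = TP/(TP+FP) = 9/19 = 9/19
R = TP/(TP+FN) = 9/15 = 3/5
beta^2 = 3^2 = 9
(1 + beta^2) = 10
Numerator = (1+beta^2)*P*R = 54/19
Denominator = beta^2*P + R = 81/19 + 3/5 = 462/95
F_beta = 45/77

45/77


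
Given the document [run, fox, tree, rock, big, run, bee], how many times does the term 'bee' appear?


Document has 7 words
Scanning for 'bee':
Found at positions: [6]
Count = 1

1


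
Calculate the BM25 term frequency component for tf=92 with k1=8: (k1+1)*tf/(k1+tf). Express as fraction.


BM25 TF component = (k1+1)*tf / (k1+tf)
k1 = 8, tf = 92
Numerator = (8+1)*92 = 828
Denominator = 8 + 92 = 100
= 828/100 = 207/25

207/25


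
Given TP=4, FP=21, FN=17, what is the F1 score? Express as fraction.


F1 = 2 * P * R / (P + R)
P = TP/(TP+FP) = 4/25 = 4/25
R = TP/(TP+FN) = 4/21 = 4/21
2 * P * R = 2 * 4/25 * 4/21 = 32/525
P + R = 4/25 + 4/21 = 184/525
F1 = 32/525 / 184/525 = 4/23

4/23


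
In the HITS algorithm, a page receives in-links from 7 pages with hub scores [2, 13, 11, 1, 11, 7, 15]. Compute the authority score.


Authority = sum of hub scores of in-linkers
In-link 1: hub score = 2
In-link 2: hub score = 13
In-link 3: hub score = 11
In-link 4: hub score = 1
In-link 5: hub score = 11
In-link 6: hub score = 7
In-link 7: hub score = 15
Authority = 2 + 13 + 11 + 1 + 11 + 7 + 15 = 60

60


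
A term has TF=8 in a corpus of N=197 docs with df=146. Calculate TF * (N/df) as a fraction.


TF * (N/df)
= 8 * (197/146)
= 8 * 197/146
= 788/73

788/73


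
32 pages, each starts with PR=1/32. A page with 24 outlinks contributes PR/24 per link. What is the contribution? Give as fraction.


Initial PR = 1/32 = 1/32
Outlinks = 24
Contribution per link = PR / outlinks
= 1/32 / 24
= 1/768

1/768


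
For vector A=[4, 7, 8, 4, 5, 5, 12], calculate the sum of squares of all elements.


|A|^2 = sum of squared components
A[0]^2 = 4^2 = 16
A[1]^2 = 7^2 = 49
A[2]^2 = 8^2 = 64
A[3]^2 = 4^2 = 16
A[4]^2 = 5^2 = 25
A[5]^2 = 5^2 = 25
A[6]^2 = 12^2 = 144
Sum = 16 + 49 + 64 + 16 + 25 + 25 + 144 = 339

339


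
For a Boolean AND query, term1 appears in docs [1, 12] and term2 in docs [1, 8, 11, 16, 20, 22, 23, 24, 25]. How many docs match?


Boolean AND: find intersection of posting lists
term1 docs: [1, 12]
term2 docs: [1, 8, 11, 16, 20, 22, 23, 24, 25]
Intersection: [1]
|intersection| = 1

1


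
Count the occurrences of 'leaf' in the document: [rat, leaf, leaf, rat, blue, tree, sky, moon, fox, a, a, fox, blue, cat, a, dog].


Document has 16 words
Scanning for 'leaf':
Found at positions: [1, 2]
Count = 2

2


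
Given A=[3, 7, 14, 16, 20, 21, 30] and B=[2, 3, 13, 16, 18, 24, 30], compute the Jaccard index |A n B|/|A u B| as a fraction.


A intersect B = [3, 16, 30]
|A intersect B| = 3
A union B = [2, 3, 7, 13, 14, 16, 18, 20, 21, 24, 30]
|A union B| = 11
Jaccard = 3/11 = 3/11

3/11


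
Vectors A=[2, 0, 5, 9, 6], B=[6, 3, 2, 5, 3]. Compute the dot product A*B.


Dot product = sum of element-wise products
A[0]*B[0] = 2*6 = 12
A[1]*B[1] = 0*3 = 0
A[2]*B[2] = 5*2 = 10
A[3]*B[3] = 9*5 = 45
A[4]*B[4] = 6*3 = 18
Sum = 12 + 0 + 10 + 45 + 18 = 85

85


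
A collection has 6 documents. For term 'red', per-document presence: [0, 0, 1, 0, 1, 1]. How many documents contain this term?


Checking each document for 'red':
Doc 1: absent
Doc 2: absent
Doc 3: present
Doc 4: absent
Doc 5: present
Doc 6: present
df = sum of presences = 0 + 0 + 1 + 0 + 1 + 1 = 3

3


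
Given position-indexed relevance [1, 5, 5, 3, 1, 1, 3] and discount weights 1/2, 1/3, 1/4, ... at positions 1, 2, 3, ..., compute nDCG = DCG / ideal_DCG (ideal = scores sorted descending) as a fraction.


Position discount weights w_i = 1/(i+1) for i=1..7:
Weights = [1/2, 1/3, 1/4, 1/5, 1/6, 1/7, 1/8]
Actual relevance: [1, 5, 5, 3, 1, 1, 3]
DCG = 1/2 + 5/3 + 5/4 + 3/5 + 1/6 + 1/7 + 3/8 = 3949/840
Ideal relevance (sorted desc): [5, 5, 3, 3, 1, 1, 1]
Ideal DCG = 5/2 + 5/3 + 3/4 + 3/5 + 1/6 + 1/7 + 1/8 = 4999/840
nDCG = DCG / ideal_DCG = 3949/840 / 4999/840 = 3949/4999

3949/4999


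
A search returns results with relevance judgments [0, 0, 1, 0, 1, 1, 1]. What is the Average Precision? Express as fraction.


Computing P@k for each relevant position:
Position 1: not relevant
Position 2: not relevant
Position 3: relevant, P@3 = 1/3 = 1/3
Position 4: not relevant
Position 5: relevant, P@5 = 2/5 = 2/5
Position 6: relevant, P@6 = 3/6 = 1/2
Position 7: relevant, P@7 = 4/7 = 4/7
Sum of P@k = 1/3 + 2/5 + 1/2 + 4/7 = 379/210
AP = 379/210 / 4 = 379/840

379/840


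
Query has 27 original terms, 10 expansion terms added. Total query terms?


Original terms: 27
Expansion terms: 10
Total = 27 + 10 = 37

37


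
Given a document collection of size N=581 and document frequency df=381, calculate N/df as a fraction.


IDF ratio = N / df
= 581 / 381
= 581/381

581/381


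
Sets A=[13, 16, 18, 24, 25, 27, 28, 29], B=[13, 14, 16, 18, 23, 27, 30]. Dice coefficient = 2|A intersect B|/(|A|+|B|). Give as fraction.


A intersect B = [13, 16, 18, 27]
|A intersect B| = 4
|A| = 8, |B| = 7
Dice = 2*4 / (8+7)
= 8 / 15 = 8/15

8/15


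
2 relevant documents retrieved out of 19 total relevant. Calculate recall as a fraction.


Recall = retrieved_relevant / total_relevant
= 2 / 19
= 2 / (2 + 17)
= 2/19

2/19


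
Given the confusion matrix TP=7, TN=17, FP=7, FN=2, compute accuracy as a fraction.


Accuracy = (TP + TN) / (TP + TN + FP + FN)
TP + TN = 7 + 17 = 24
Total = 7 + 17 + 7 + 2 = 33
Accuracy = 24 / 33 = 8/11

8/11


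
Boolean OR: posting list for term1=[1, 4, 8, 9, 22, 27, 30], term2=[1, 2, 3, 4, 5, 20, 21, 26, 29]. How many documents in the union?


Boolean OR: find union of posting lists
term1 docs: [1, 4, 8, 9, 22, 27, 30]
term2 docs: [1, 2, 3, 4, 5, 20, 21, 26, 29]
Union: [1, 2, 3, 4, 5, 8, 9, 20, 21, 22, 26, 27, 29, 30]
|union| = 14

14


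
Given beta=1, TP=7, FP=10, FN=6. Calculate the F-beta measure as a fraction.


P = TP/(TP+FP) = 7/17 = 7/17
R = TP/(TP+FN) = 7/13 = 7/13
beta^2 = 1^2 = 1
(1 + beta^2) = 2
Numerator = (1+beta^2)*P*R = 98/221
Denominator = beta^2*P + R = 7/17 + 7/13 = 210/221
F_beta = 7/15

7/15


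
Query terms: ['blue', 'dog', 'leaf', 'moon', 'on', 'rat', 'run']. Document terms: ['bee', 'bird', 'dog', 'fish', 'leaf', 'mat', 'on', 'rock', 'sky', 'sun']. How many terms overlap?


Query terms: ['blue', 'dog', 'leaf', 'moon', 'on', 'rat', 'run']
Document terms: ['bee', 'bird', 'dog', 'fish', 'leaf', 'mat', 'on', 'rock', 'sky', 'sun']
Common terms: ['dog', 'leaf', 'on']
Overlap count = 3

3


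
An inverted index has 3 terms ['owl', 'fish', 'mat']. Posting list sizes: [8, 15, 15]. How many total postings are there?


Summing posting list sizes:
'owl': 8 postings
'fish': 15 postings
'mat': 15 postings
Total = 8 + 15 + 15 = 38

38


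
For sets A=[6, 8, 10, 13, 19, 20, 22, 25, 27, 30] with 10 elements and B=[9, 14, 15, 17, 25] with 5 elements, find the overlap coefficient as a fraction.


A intersect B = [25]
|A intersect B| = 1
min(|A|, |B|) = min(10, 5) = 5
Overlap = 1 / 5 = 1/5

1/5


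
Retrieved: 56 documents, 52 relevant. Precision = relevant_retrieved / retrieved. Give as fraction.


Precision = relevant_retrieved / total_retrieved
= 52 / 56
= 52 / (52 + 4)
= 13/14

13/14


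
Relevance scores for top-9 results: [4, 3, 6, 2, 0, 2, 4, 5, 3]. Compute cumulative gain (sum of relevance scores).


Cumulative Gain = sum of relevance scores
Position 1: rel=4, running sum=4
Position 2: rel=3, running sum=7
Position 3: rel=6, running sum=13
Position 4: rel=2, running sum=15
Position 5: rel=0, running sum=15
Position 6: rel=2, running sum=17
Position 7: rel=4, running sum=21
Position 8: rel=5, running sum=26
Position 9: rel=3, running sum=29
CG = 29

29


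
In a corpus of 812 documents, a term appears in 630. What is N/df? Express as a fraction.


IDF ratio = N / df
= 812 / 630
= 58/45

58/45


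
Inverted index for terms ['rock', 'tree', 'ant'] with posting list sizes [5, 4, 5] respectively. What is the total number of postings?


Summing posting list sizes:
'rock': 5 postings
'tree': 4 postings
'ant': 5 postings
Total = 5 + 4 + 5 = 14

14


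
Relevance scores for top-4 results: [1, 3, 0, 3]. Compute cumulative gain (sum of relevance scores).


Cumulative Gain = sum of relevance scores
Position 1: rel=1, running sum=1
Position 2: rel=3, running sum=4
Position 3: rel=0, running sum=4
Position 4: rel=3, running sum=7
CG = 7

7


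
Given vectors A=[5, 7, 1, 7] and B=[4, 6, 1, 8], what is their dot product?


Dot product = sum of element-wise products
A[0]*B[0] = 5*4 = 20
A[1]*B[1] = 7*6 = 42
A[2]*B[2] = 1*1 = 1
A[3]*B[3] = 7*8 = 56
Sum = 20 + 42 + 1 + 56 = 119

119


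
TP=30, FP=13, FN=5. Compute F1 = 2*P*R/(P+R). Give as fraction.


F1 = 2 * P * R / (P + R)
P = TP/(TP+FP) = 30/43 = 30/43
R = TP/(TP+FN) = 30/35 = 6/7
2 * P * R = 2 * 30/43 * 6/7 = 360/301
P + R = 30/43 + 6/7 = 468/301
F1 = 360/301 / 468/301 = 10/13

10/13


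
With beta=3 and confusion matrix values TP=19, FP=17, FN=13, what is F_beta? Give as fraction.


P = TP/(TP+FP) = 19/36 = 19/36
R = TP/(TP+FN) = 19/32 = 19/32
beta^2 = 3^2 = 9
(1 + beta^2) = 10
Numerator = (1+beta^2)*P*R = 1805/576
Denominator = beta^2*P + R = 19/4 + 19/32 = 171/32
F_beta = 95/162

95/162


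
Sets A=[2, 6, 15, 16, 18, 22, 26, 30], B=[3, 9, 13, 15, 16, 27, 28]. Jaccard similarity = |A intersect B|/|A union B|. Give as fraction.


A intersect B = [15, 16]
|A intersect B| = 2
A union B = [2, 3, 6, 9, 13, 15, 16, 18, 22, 26, 27, 28, 30]
|A union B| = 13
Jaccard = 2/13 = 2/13

2/13


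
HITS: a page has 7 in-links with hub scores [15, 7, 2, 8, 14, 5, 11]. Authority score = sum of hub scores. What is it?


Authority = sum of hub scores of in-linkers
In-link 1: hub score = 15
In-link 2: hub score = 7
In-link 3: hub score = 2
In-link 4: hub score = 8
In-link 5: hub score = 14
In-link 6: hub score = 5
In-link 7: hub score = 11
Authority = 15 + 7 + 2 + 8 + 14 + 5 + 11 = 62

62


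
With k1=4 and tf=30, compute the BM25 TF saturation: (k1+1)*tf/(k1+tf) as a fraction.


BM25 TF component = (k1+1)*tf / (k1+tf)
k1 = 4, tf = 30
Numerator = (4+1)*30 = 150
Denominator = 4 + 30 = 34
= 150/34 = 75/17

75/17


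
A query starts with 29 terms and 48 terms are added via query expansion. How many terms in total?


Original terms: 29
Expansion terms: 48
Total = 29 + 48 = 77

77


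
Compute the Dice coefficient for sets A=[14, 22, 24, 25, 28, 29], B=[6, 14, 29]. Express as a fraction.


A intersect B = [14, 29]
|A intersect B| = 2
|A| = 6, |B| = 3
Dice = 2*2 / (6+3)
= 4 / 9 = 4/9

4/9


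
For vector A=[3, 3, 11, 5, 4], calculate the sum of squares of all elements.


|A|^2 = sum of squared components
A[0]^2 = 3^2 = 9
A[1]^2 = 3^2 = 9
A[2]^2 = 11^2 = 121
A[3]^2 = 5^2 = 25
A[4]^2 = 4^2 = 16
Sum = 9 + 9 + 121 + 25 + 16 = 180

180


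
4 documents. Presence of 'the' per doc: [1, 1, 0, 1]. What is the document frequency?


Checking each document for 'the':
Doc 1: present
Doc 2: present
Doc 3: absent
Doc 4: present
df = sum of presences = 1 + 1 + 0 + 1 = 3

3


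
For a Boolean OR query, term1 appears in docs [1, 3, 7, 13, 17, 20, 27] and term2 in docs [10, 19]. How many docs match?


Boolean OR: find union of posting lists
term1 docs: [1, 3, 7, 13, 17, 20, 27]
term2 docs: [10, 19]
Union: [1, 3, 7, 10, 13, 17, 19, 20, 27]
|union| = 9

9


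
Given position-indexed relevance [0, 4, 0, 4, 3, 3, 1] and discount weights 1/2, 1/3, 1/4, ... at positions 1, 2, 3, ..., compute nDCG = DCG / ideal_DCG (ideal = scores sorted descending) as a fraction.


Position discount weights w_i = 1/(i+1) for i=1..7:
Weights = [1/2, 1/3, 1/4, 1/5, 1/6, 1/7, 1/8]
Actual relevance: [0, 4, 0, 4, 3, 3, 1]
DCG = 0/2 + 4/3 + 0/4 + 4/5 + 3/6 + 3/7 + 1/8 = 2677/840
Ideal relevance (sorted desc): [4, 4, 3, 3, 1, 0, 0]
Ideal DCG = 4/2 + 4/3 + 3/4 + 3/5 + 1/6 + 0/7 + 0/8 = 97/20
nDCG = DCG / ideal_DCG = 2677/840 / 97/20 = 2677/4074

2677/4074


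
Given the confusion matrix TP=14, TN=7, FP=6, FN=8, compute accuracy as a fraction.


Accuracy = (TP + TN) / (TP + TN + FP + FN)
TP + TN = 14 + 7 = 21
Total = 14 + 7 + 6 + 8 = 35
Accuracy = 21 / 35 = 3/5

3/5


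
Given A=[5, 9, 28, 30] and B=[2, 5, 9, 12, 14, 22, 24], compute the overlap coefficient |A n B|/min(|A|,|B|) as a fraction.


A intersect B = [5, 9]
|A intersect B| = 2
min(|A|, |B|) = min(4, 7) = 4
Overlap = 2 / 4 = 1/2

1/2


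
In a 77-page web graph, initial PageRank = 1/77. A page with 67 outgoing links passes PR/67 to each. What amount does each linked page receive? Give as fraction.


Initial PR = 1/77 = 1/77
Outlinks = 67
Contribution per link = PR / outlinks
= 1/77 / 67
= 1/5159

1/5159


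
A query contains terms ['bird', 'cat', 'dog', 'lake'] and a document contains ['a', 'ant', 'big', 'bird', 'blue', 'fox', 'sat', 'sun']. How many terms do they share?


Query terms: ['bird', 'cat', 'dog', 'lake']
Document terms: ['a', 'ant', 'big', 'bird', 'blue', 'fox', 'sat', 'sun']
Common terms: ['bird']
Overlap count = 1

1


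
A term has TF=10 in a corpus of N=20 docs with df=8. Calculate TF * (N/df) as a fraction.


TF * (N/df)
= 10 * (20/8)
= 10 * 5/2
= 25

25


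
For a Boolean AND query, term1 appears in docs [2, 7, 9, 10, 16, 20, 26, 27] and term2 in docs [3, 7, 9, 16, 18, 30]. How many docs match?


Boolean AND: find intersection of posting lists
term1 docs: [2, 7, 9, 10, 16, 20, 26, 27]
term2 docs: [3, 7, 9, 16, 18, 30]
Intersection: [7, 9, 16]
|intersection| = 3

3


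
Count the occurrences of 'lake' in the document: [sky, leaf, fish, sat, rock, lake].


Document has 6 words
Scanning for 'lake':
Found at positions: [5]
Count = 1

1


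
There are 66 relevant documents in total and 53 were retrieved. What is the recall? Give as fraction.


Recall = retrieved_relevant / total_relevant
= 53 / 66
= 53 / (53 + 13)
= 53/66

53/66


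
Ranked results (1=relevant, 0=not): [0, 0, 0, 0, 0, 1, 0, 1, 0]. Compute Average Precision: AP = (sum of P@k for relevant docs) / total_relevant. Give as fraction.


Computing P@k for each relevant position:
Position 1: not relevant
Position 2: not relevant
Position 3: not relevant
Position 4: not relevant
Position 5: not relevant
Position 6: relevant, P@6 = 1/6 = 1/6
Position 7: not relevant
Position 8: relevant, P@8 = 2/8 = 1/4
Position 9: not relevant
Sum of P@k = 1/6 + 1/4 = 5/12
AP = 5/12 / 2 = 5/24

5/24


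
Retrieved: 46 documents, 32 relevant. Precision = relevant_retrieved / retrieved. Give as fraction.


Precision = relevant_retrieved / total_retrieved
= 32 / 46
= 32 / (32 + 14)
= 16/23

16/23


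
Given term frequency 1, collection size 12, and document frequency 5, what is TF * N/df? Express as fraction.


TF * (N/df)
= 1 * (12/5)
= 1 * 12/5
= 12/5

12/5


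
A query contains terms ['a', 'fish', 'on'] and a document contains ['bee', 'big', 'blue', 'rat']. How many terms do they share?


Query terms: ['a', 'fish', 'on']
Document terms: ['bee', 'big', 'blue', 'rat']
Common terms: []
Overlap count = 0

0


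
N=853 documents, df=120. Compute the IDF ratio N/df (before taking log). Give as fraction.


IDF ratio = N / df
= 853 / 120
= 853/120

853/120


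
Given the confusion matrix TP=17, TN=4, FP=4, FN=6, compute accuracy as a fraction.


Accuracy = (TP + TN) / (TP + TN + FP + FN)
TP + TN = 17 + 4 = 21
Total = 17 + 4 + 4 + 6 = 31
Accuracy = 21 / 31 = 21/31

21/31


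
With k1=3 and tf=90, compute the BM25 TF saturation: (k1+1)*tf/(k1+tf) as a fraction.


BM25 TF component = (k1+1)*tf / (k1+tf)
k1 = 3, tf = 90
Numerator = (3+1)*90 = 360
Denominator = 3 + 90 = 93
= 360/93 = 120/31

120/31


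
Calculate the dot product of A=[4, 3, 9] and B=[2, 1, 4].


Dot product = sum of element-wise products
A[0]*B[0] = 4*2 = 8
A[1]*B[1] = 3*1 = 3
A[2]*B[2] = 9*4 = 36
Sum = 8 + 3 + 36 = 47

47


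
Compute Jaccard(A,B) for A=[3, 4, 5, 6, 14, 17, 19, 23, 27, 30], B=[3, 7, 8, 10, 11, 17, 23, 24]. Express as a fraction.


A intersect B = [3, 17, 23]
|A intersect B| = 3
A union B = [3, 4, 5, 6, 7, 8, 10, 11, 14, 17, 19, 23, 24, 27, 30]
|A union B| = 15
Jaccard = 3/15 = 1/5

1/5


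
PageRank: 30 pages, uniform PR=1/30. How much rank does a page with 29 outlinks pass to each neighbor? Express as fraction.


Initial PR = 1/30 = 1/30
Outlinks = 29
Contribution per link = PR / outlinks
= 1/30 / 29
= 1/870

1/870


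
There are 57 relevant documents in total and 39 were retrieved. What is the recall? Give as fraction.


Recall = retrieved_relevant / total_relevant
= 39 / 57
= 39 / (39 + 18)
= 13/19

13/19


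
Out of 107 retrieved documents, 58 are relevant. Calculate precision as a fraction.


Precision = relevant_retrieved / total_retrieved
= 58 / 107
= 58 / (58 + 49)
= 58/107

58/107


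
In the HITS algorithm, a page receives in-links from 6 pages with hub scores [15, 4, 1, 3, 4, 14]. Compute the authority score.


Authority = sum of hub scores of in-linkers
In-link 1: hub score = 15
In-link 2: hub score = 4
In-link 3: hub score = 1
In-link 4: hub score = 3
In-link 5: hub score = 4
In-link 6: hub score = 14
Authority = 15 + 4 + 1 + 3 + 4 + 14 = 41

41


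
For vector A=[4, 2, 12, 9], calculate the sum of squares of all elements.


|A|^2 = sum of squared components
A[0]^2 = 4^2 = 16
A[1]^2 = 2^2 = 4
A[2]^2 = 12^2 = 144
A[3]^2 = 9^2 = 81
Sum = 16 + 4 + 144 + 81 = 245

245


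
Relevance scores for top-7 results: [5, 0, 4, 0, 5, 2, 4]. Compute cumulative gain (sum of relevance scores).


Cumulative Gain = sum of relevance scores
Position 1: rel=5, running sum=5
Position 2: rel=0, running sum=5
Position 3: rel=4, running sum=9
Position 4: rel=0, running sum=9
Position 5: rel=5, running sum=14
Position 6: rel=2, running sum=16
Position 7: rel=4, running sum=20
CG = 20

20


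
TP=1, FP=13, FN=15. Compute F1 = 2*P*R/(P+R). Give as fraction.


F1 = 2 * P * R / (P + R)
P = TP/(TP+FP) = 1/14 = 1/14
R = TP/(TP+FN) = 1/16 = 1/16
2 * P * R = 2 * 1/14 * 1/16 = 1/112
P + R = 1/14 + 1/16 = 15/112
F1 = 1/112 / 15/112 = 1/15

1/15


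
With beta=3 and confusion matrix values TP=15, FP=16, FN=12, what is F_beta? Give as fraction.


P = TP/(TP+FP) = 15/31 = 15/31
R = TP/(TP+FN) = 15/27 = 5/9
beta^2 = 3^2 = 9
(1 + beta^2) = 10
Numerator = (1+beta^2)*P*R = 250/93
Denominator = beta^2*P + R = 135/31 + 5/9 = 1370/279
F_beta = 75/137

75/137


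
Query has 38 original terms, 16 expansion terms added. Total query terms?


Original terms: 38
Expansion terms: 16
Total = 38 + 16 = 54

54


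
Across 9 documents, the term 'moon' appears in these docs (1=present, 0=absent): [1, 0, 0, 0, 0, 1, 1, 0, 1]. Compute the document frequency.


Checking each document for 'moon':
Doc 1: present
Doc 2: absent
Doc 3: absent
Doc 4: absent
Doc 5: absent
Doc 6: present
Doc 7: present
Doc 8: absent
Doc 9: present
df = sum of presences = 1 + 0 + 0 + 0 + 0 + 1 + 1 + 0 + 1 = 4

4


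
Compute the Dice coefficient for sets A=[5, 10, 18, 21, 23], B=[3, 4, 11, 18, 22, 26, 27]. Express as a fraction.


A intersect B = [18]
|A intersect B| = 1
|A| = 5, |B| = 7
Dice = 2*1 / (5+7)
= 2 / 12 = 1/6

1/6


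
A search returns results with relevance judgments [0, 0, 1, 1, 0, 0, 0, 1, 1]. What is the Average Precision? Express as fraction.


Computing P@k for each relevant position:
Position 1: not relevant
Position 2: not relevant
Position 3: relevant, P@3 = 1/3 = 1/3
Position 4: relevant, P@4 = 2/4 = 1/2
Position 5: not relevant
Position 6: not relevant
Position 7: not relevant
Position 8: relevant, P@8 = 3/8 = 3/8
Position 9: relevant, P@9 = 4/9 = 4/9
Sum of P@k = 1/3 + 1/2 + 3/8 + 4/9 = 119/72
AP = 119/72 / 4 = 119/288

119/288


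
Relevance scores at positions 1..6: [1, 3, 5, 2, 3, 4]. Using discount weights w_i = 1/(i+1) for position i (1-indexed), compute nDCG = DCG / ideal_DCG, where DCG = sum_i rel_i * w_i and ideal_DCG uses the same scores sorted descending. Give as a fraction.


Position discount weights w_i = 1/(i+1) for i=1..6:
Weights = [1/2, 1/3, 1/4, 1/5, 1/6, 1/7]
Actual relevance: [1, 3, 5, 2, 3, 4]
DCG = 1/2 + 3/3 + 5/4 + 2/5 + 3/6 + 4/7 = 591/140
Ideal relevance (sorted desc): [5, 4, 3, 3, 2, 1]
Ideal DCG = 5/2 + 4/3 + 3/4 + 3/5 + 2/6 + 1/7 = 2377/420
nDCG = DCG / ideal_DCG = 591/140 / 2377/420 = 1773/2377

1773/2377


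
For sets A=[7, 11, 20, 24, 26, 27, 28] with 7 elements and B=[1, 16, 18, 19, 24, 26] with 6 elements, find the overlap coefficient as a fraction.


A intersect B = [24, 26]
|A intersect B| = 2
min(|A|, |B|) = min(7, 6) = 6
Overlap = 2 / 6 = 1/3

1/3


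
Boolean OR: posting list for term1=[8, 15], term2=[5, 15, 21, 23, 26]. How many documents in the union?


Boolean OR: find union of posting lists
term1 docs: [8, 15]
term2 docs: [5, 15, 21, 23, 26]
Union: [5, 8, 15, 21, 23, 26]
|union| = 6

6


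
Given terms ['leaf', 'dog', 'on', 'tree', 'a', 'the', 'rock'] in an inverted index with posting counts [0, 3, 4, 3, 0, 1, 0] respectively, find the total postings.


Summing posting list sizes:
'leaf': 0 postings
'dog': 3 postings
'on': 4 postings
'tree': 3 postings
'a': 0 postings
'the': 1 postings
'rock': 0 postings
Total = 0 + 3 + 4 + 3 + 0 + 1 + 0 = 11

11


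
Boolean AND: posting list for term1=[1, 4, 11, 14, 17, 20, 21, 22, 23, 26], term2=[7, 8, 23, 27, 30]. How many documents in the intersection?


Boolean AND: find intersection of posting lists
term1 docs: [1, 4, 11, 14, 17, 20, 21, 22, 23, 26]
term2 docs: [7, 8, 23, 27, 30]
Intersection: [23]
|intersection| = 1

1


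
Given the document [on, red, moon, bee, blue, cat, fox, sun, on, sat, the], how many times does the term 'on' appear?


Document has 11 words
Scanning for 'on':
Found at positions: [0, 8]
Count = 2

2


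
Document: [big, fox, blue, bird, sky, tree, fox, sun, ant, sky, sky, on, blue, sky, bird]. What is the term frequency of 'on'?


Document has 15 words
Scanning for 'on':
Found at positions: [11]
Count = 1

1


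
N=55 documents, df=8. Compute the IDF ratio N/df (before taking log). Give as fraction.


IDF ratio = N / df
= 55 / 8
= 55/8

55/8


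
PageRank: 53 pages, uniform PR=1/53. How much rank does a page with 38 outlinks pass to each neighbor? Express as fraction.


Initial PR = 1/53 = 1/53
Outlinks = 38
Contribution per link = PR / outlinks
= 1/53 / 38
= 1/2014

1/2014


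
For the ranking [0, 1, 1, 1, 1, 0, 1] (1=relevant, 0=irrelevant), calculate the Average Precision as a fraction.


Computing P@k for each relevant position:
Position 1: not relevant
Position 2: relevant, P@2 = 1/2 = 1/2
Position 3: relevant, P@3 = 2/3 = 2/3
Position 4: relevant, P@4 = 3/4 = 3/4
Position 5: relevant, P@5 = 4/5 = 4/5
Position 6: not relevant
Position 7: relevant, P@7 = 5/7 = 5/7
Sum of P@k = 1/2 + 2/3 + 3/4 + 4/5 + 5/7 = 1441/420
AP = 1441/420 / 5 = 1441/2100

1441/2100


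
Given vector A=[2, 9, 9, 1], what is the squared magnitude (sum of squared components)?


|A|^2 = sum of squared components
A[0]^2 = 2^2 = 4
A[1]^2 = 9^2 = 81
A[2]^2 = 9^2 = 81
A[3]^2 = 1^2 = 1
Sum = 4 + 81 + 81 + 1 = 167

167


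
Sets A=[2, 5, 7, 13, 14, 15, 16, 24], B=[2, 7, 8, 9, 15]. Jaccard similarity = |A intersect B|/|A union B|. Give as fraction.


A intersect B = [2, 7, 15]
|A intersect B| = 3
A union B = [2, 5, 7, 8, 9, 13, 14, 15, 16, 24]
|A union B| = 10
Jaccard = 3/10 = 3/10

3/10


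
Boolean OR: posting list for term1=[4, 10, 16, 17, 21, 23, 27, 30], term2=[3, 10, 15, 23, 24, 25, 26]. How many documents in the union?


Boolean OR: find union of posting lists
term1 docs: [4, 10, 16, 17, 21, 23, 27, 30]
term2 docs: [3, 10, 15, 23, 24, 25, 26]
Union: [3, 4, 10, 15, 16, 17, 21, 23, 24, 25, 26, 27, 30]
|union| = 13

13


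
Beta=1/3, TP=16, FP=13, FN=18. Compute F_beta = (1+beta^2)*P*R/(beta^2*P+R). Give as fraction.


P = TP/(TP+FP) = 16/29 = 16/29
R = TP/(TP+FN) = 16/34 = 8/17
beta^2 = 1/3^2 = 1/9
(1 + beta^2) = 10/9
Numerator = (1+beta^2)*P*R = 1280/4437
Denominator = beta^2*P + R = 16/261 + 8/17 = 2360/4437
F_beta = 32/59

32/59


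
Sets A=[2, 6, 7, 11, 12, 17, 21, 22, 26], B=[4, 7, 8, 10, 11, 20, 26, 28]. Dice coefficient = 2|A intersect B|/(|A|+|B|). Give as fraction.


A intersect B = [7, 11, 26]
|A intersect B| = 3
|A| = 9, |B| = 8
Dice = 2*3 / (9+8)
= 6 / 17 = 6/17

6/17


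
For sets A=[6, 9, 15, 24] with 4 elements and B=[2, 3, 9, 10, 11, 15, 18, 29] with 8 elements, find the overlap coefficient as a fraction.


A intersect B = [9, 15]
|A intersect B| = 2
min(|A|, |B|) = min(4, 8) = 4
Overlap = 2 / 4 = 1/2

1/2


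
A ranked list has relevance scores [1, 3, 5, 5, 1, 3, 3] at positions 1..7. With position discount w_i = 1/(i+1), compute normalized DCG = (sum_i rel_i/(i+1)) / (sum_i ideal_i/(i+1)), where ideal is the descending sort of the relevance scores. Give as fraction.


Position discount weights w_i = 1/(i+1) for i=1..7:
Weights = [1/2, 1/3, 1/4, 1/5, 1/6, 1/7, 1/8]
Actual relevance: [1, 3, 5, 5, 1, 3, 3]
DCG = 1/2 + 3/3 + 5/4 + 5/5 + 1/6 + 3/7 + 3/8 = 793/168
Ideal relevance (sorted desc): [5, 5, 3, 3, 3, 1, 1]
Ideal DCG = 5/2 + 5/3 + 3/4 + 3/5 + 3/6 + 1/7 + 1/8 = 5279/840
nDCG = DCG / ideal_DCG = 793/168 / 5279/840 = 3965/5279

3965/5279


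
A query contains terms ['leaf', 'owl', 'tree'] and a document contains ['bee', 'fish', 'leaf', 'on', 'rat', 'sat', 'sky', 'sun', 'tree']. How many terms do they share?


Query terms: ['leaf', 'owl', 'tree']
Document terms: ['bee', 'fish', 'leaf', 'on', 'rat', 'sat', 'sky', 'sun', 'tree']
Common terms: ['leaf', 'tree']
Overlap count = 2

2


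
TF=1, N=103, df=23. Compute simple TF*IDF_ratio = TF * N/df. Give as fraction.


TF * (N/df)
= 1 * (103/23)
= 1 * 103/23
= 103/23

103/23


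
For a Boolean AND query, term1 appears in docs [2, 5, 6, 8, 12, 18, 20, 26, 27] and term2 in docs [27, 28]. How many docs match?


Boolean AND: find intersection of posting lists
term1 docs: [2, 5, 6, 8, 12, 18, 20, 26, 27]
term2 docs: [27, 28]
Intersection: [27]
|intersection| = 1

1


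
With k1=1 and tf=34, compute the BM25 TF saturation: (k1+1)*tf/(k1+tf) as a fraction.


BM25 TF component = (k1+1)*tf / (k1+tf)
k1 = 1, tf = 34
Numerator = (1+1)*34 = 68
Denominator = 1 + 34 = 35
= 68/35 = 68/35

68/35


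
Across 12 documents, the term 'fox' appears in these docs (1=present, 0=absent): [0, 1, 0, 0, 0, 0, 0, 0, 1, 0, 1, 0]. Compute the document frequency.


Checking each document for 'fox':
Doc 1: absent
Doc 2: present
Doc 3: absent
Doc 4: absent
Doc 5: absent
Doc 6: absent
Doc 7: absent
Doc 8: absent
Doc 9: present
Doc 10: absent
Doc 11: present
Doc 12: absent
df = sum of presences = 0 + 1 + 0 + 0 + 0 + 0 + 0 + 0 + 1 + 0 + 1 + 0 = 3

3


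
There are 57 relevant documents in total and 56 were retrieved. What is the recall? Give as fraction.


Recall = retrieved_relevant / total_relevant
= 56 / 57
= 56 / (56 + 1)
= 56/57

56/57


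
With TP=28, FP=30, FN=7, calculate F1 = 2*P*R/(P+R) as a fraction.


F1 = 2 * P * R / (P + R)
P = TP/(TP+FP) = 28/58 = 14/29
R = TP/(TP+FN) = 28/35 = 4/5
2 * P * R = 2 * 14/29 * 4/5 = 112/145
P + R = 14/29 + 4/5 = 186/145
F1 = 112/145 / 186/145 = 56/93

56/93


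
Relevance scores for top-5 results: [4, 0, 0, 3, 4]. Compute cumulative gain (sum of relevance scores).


Cumulative Gain = sum of relevance scores
Position 1: rel=4, running sum=4
Position 2: rel=0, running sum=4
Position 3: rel=0, running sum=4
Position 4: rel=3, running sum=7
Position 5: rel=4, running sum=11
CG = 11

11


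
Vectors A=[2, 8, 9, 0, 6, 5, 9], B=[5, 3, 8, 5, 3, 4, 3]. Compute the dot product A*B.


Dot product = sum of element-wise products
A[0]*B[0] = 2*5 = 10
A[1]*B[1] = 8*3 = 24
A[2]*B[2] = 9*8 = 72
A[3]*B[3] = 0*5 = 0
A[4]*B[4] = 6*3 = 18
A[5]*B[5] = 5*4 = 20
A[6]*B[6] = 9*3 = 27
Sum = 10 + 24 + 72 + 0 + 18 + 20 + 27 = 171

171


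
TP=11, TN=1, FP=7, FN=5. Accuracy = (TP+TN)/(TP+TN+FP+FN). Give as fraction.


Accuracy = (TP + TN) / (TP + TN + FP + FN)
TP + TN = 11 + 1 = 12
Total = 11 + 1 + 7 + 5 = 24
Accuracy = 12 / 24 = 1/2

1/2


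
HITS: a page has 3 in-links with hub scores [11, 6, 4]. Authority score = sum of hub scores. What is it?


Authority = sum of hub scores of in-linkers
In-link 1: hub score = 11
In-link 2: hub score = 6
In-link 3: hub score = 4
Authority = 11 + 6 + 4 = 21

21


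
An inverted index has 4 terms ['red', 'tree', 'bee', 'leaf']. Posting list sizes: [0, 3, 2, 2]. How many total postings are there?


Summing posting list sizes:
'red': 0 postings
'tree': 3 postings
'bee': 2 postings
'leaf': 2 postings
Total = 0 + 3 + 2 + 2 = 7

7


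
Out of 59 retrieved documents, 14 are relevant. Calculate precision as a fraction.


Precision = relevant_retrieved / total_retrieved
= 14 / 59
= 14 / (14 + 45)
= 14/59

14/59


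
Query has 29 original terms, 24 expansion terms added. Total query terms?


Original terms: 29
Expansion terms: 24
Total = 29 + 24 = 53

53


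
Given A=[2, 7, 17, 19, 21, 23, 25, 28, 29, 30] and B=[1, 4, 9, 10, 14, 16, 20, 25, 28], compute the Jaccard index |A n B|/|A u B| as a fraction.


A intersect B = [25, 28]
|A intersect B| = 2
A union B = [1, 2, 4, 7, 9, 10, 14, 16, 17, 19, 20, 21, 23, 25, 28, 29, 30]
|A union B| = 17
Jaccard = 2/17 = 2/17

2/17


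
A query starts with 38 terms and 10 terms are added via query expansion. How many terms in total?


Original terms: 38
Expansion terms: 10
Total = 38 + 10 = 48

48


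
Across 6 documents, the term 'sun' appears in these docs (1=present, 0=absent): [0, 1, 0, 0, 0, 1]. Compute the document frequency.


Checking each document for 'sun':
Doc 1: absent
Doc 2: present
Doc 3: absent
Doc 4: absent
Doc 5: absent
Doc 6: present
df = sum of presences = 0 + 1 + 0 + 0 + 0 + 1 = 2

2


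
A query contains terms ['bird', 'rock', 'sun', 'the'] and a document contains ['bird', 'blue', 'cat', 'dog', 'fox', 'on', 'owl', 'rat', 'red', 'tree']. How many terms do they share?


Query terms: ['bird', 'rock', 'sun', 'the']
Document terms: ['bird', 'blue', 'cat', 'dog', 'fox', 'on', 'owl', 'rat', 'red', 'tree']
Common terms: ['bird']
Overlap count = 1

1


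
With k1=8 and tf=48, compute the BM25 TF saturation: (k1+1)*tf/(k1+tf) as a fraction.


BM25 TF component = (k1+1)*tf / (k1+tf)
k1 = 8, tf = 48
Numerator = (8+1)*48 = 432
Denominator = 8 + 48 = 56
= 432/56 = 54/7

54/7


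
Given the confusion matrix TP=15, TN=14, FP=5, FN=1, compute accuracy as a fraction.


Accuracy = (TP + TN) / (TP + TN + FP + FN)
TP + TN = 15 + 14 = 29
Total = 15 + 14 + 5 + 1 = 35
Accuracy = 29 / 35 = 29/35

29/35


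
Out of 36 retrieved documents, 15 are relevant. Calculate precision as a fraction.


Precision = relevant_retrieved / total_retrieved
= 15 / 36
= 15 / (15 + 21)
= 5/12

5/12


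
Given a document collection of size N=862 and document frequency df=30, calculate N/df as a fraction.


IDF ratio = N / df
= 862 / 30
= 431/15

431/15


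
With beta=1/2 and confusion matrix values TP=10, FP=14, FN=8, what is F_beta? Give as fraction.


P = TP/(TP+FP) = 10/24 = 5/12
R = TP/(TP+FN) = 10/18 = 5/9
beta^2 = 1/2^2 = 1/4
(1 + beta^2) = 5/4
Numerator = (1+beta^2)*P*R = 125/432
Denominator = beta^2*P + R = 5/48 + 5/9 = 95/144
F_beta = 25/57

25/57


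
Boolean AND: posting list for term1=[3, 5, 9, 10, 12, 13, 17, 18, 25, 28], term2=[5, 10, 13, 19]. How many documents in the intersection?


Boolean AND: find intersection of posting lists
term1 docs: [3, 5, 9, 10, 12, 13, 17, 18, 25, 28]
term2 docs: [5, 10, 13, 19]
Intersection: [5, 10, 13]
|intersection| = 3

3


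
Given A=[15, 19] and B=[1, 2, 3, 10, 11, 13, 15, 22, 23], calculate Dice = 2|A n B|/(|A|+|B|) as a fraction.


A intersect B = [15]
|A intersect B| = 1
|A| = 2, |B| = 9
Dice = 2*1 / (2+9)
= 2 / 11 = 2/11

2/11


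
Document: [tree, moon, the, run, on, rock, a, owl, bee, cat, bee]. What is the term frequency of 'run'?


Document has 11 words
Scanning for 'run':
Found at positions: [3]
Count = 1

1


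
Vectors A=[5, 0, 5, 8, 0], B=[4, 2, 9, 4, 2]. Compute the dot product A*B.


Dot product = sum of element-wise products
A[0]*B[0] = 5*4 = 20
A[1]*B[1] = 0*2 = 0
A[2]*B[2] = 5*9 = 45
A[3]*B[3] = 8*4 = 32
A[4]*B[4] = 0*2 = 0
Sum = 20 + 0 + 45 + 32 + 0 = 97

97


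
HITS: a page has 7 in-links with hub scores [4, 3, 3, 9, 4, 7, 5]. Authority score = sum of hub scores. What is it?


Authority = sum of hub scores of in-linkers
In-link 1: hub score = 4
In-link 2: hub score = 3
In-link 3: hub score = 3
In-link 4: hub score = 9
In-link 5: hub score = 4
In-link 6: hub score = 7
In-link 7: hub score = 5
Authority = 4 + 3 + 3 + 9 + 4 + 7 + 5 = 35

35
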